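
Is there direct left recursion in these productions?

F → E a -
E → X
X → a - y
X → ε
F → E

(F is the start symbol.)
Direct left recursion occurs when N → N α for some non-terminal N (the right-hand side begins with the left-hand side itself).

F → E a -: starts with E
E → X: starts with X
X → a - y: starts with a
X → ε: starts with ε
F → E: starts with E

No direct left recursion found.

Answer: No direct left recursion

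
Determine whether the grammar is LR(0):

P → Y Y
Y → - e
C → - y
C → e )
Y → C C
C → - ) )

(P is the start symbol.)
Augment with P' → P and build the canonical LR(0) collection (I0 = CLOSURE({[P' → . P]}), then GOTO on every symbol after a dot until no new states appear). It has 14 states:
  I0: { [C → . - ) )], [C → . - y], [C → . e )], [P → . Y Y], [P' → . P], [Y → . - e], [Y → . C C] }  — shift
  I1: { [C → - . ) )], [C → - . y], [Y → - . e] }  — shift
  I2: { [C → . - ) )], [C → . - y], [C → . e )], [Y → C . C] }  — shift
  I3: { [P' → P .] }  — accept
  I4: { [C → . - ) )], [C → . - y], [C → . e )], [P → Y . Y], [Y → . - e], [Y → . C C] }  — shift
  I5: { [C → e . )] }  — shift
  I6: { [C → e ) .] }  — reduce
  I7: { [P → Y Y .] }  — reduce
  I8: { [C → - . ) )], [C → - . y] }  — shift
  I9: { [Y → C C .] }  — reduce
  I10: { [C → - ) . )] }  — shift
  I11: { [C → - y .] }  — reduce
  I12: { [C → - ) ) .] }  — reduce
  I13: { [Y → - e .] }  — reduce

Every state is either a pure shift/goto state or contains exactly one complete item and nothing to shift — no conflicts. The grammar is LR(0).

Answer: Yes, the grammar is LR(0)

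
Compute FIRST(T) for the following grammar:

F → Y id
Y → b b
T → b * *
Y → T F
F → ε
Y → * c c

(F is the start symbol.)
To compute FIRST(T), examine every production with T on the left-hand side, reading each right-hand side left to right until a non-nullable symbol is reached.

From T → b * *:
  - b is a terminal: add 'b' and stop

Collecting: FIRST(T) = { 'b' }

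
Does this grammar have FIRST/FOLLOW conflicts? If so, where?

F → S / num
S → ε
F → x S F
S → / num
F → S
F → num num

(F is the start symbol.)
Yes. S → '/' num with FOLLOW(S) on { '/' }

Nullable non-terminals: F, S.
FIRST sets used below: FIRST(S) = { '/', ε }

F: nullable alternative(s) F → S; FOLLOW(F) = { $ }
  F → S / num: FIRST \ {ε} = { '/' } — disjoint from FOLLOW(F)
  F → x S F: FIRST \ {ε} = { 'x' } — disjoint from FOLLOW(F)
  F → S: FIRST \ {ε} = { '/' } — this is the only nullable alternative, skip
  F → num num: FIRST \ {ε} = { 'num' } — disjoint from FOLLOW(F)

S: nullable alternative(s) S → ε; FOLLOW(S) = { $, '/', 'num', 'x' }
  S → ε: FIRST \ {ε} = { } — this is the only nullable alternative, skip
  S → / num: FIRST \ {ε} = { '/' } — overlaps FOLLOW(S) on { '/' }: CONFLICT

So the grammar has 1 FIRST/FOLLOW conflict (marked CONFLICT above).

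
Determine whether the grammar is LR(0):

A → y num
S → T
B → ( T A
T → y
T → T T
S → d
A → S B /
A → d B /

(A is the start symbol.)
No. Shift-reduce conflict between [S → T .] and [T → . y]

A grammar is LR(0) if no state in the canonical LR(0) collection has:
  - both a shift item (dot before a terminal) and a complete item (shift-reduce conflict), or
  - two or more complete items (reduce-reduce conflict; the accept item [A' → A .] counts as a complete item here).

Augment with A' → A and build the canonical LR(0) collection (I0 = CLOSURE({[A' → . A]}), then GOTO on every symbol after a dot until no new states appear). It has 17 states:
  I0: { [A → . S B /], [A → . d B /], [A → . y num], [A' → . A], [S → . T], [S → . d], [T → . T T], [T → . y] }  — shift
  I1: { [A' → A .] }  — accept
  I2: { [A → S . B /], [B → . ( T A] }  — shift
  I3: { [S → T .], [T → . T T], [T → . y], [T → T . T] }  — shift, reduce
  I4: { [A → d . B /], [B → . ( T A], [S → d .] }  — shift, reduce
  I5: { [A → y . num], [T → y .] }  — shift, reduce
  I6: { [A → y num .] }  — reduce
  I7: { [B → ( . T A], [T → . T T], [T → . y] }  — shift
  I8: { [A → d B . /] }  — shift
  I9: { [A → d B / .] }  — reduce
  I10: { [A → . S B /], [A → . d B /], [A → . y num], [B → ( T . A], [S → . T], [S → . d], [T → . T T], [T → . y], [T → T . T] }  — shift
  I11: { [T → y .] }  — reduce
  I12: { [B → ( T A .] }  — reduce
  I13: { [S → T .], [T → . T T], [T → . y], [T → T . T], [T → T T .] }  — shift, 2 reduces
  I14: { [T → . T T], [T → . y], [T → T . T], [T → T T .] }  — shift, reduce
  I15: { [A → S B . /] }  — shift
  I16: { [A → S B / .] }  — reduce

Conflict in state I3:
  Shift-reduce conflict between [S → T .] and [T → . y]
So the grammar is NOT LR(0).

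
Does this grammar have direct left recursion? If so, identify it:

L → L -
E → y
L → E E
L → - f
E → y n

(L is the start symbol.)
Yes, L is left-recursive

Direct left recursion occurs when N → N α for some non-terminal N (the right-hand side begins with the left-hand side itself).

L → L -: LEFT RECURSIVE (starts with L)
E → y: starts with y
L → E E: starts with E
L → - f: starts with '-'
E → y n: starts with y

The grammar has direct left recursion on: L.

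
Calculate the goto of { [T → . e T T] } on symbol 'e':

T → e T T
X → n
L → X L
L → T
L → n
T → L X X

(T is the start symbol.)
GOTO(I, 'e') = CLOSURE({ [A → αX.β] : [A → α.Xβ] ∈ I, X = 'e' })

Items with dot before 'e', with the dot advanced:
  [T → . e T T] → [T → e . T T]
Closure of the advanced items:
  [T → e . T T] has the dot before T: add [T → . e T T], [T → . L X X]
  [T → . L X X] has the dot before L: add [L → . X L], [L → . T], [L → . n]
  [L → . X L] has the dot before X: add [X → . n]

GOTO = { [L → . T], [L → . X L], [L → . n], [T → . L X X], [T → . e T T], [T → e . T T], [X → . n] }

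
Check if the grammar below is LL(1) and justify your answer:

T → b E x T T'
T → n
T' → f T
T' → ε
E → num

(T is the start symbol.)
No. Predict set conflict for T': { 'f' }

Relevant sets:
  FOLLOW(T') = { $, 'f' }

For T:
  PREDICT(T → b E x T T') = { 'b' }
  PREDICT(T → n) = { 'n' }
For T':
  PREDICT(T' → f T) = { 'f' }
  PREDICT(T' → ε) = { $, 'f' }
E has a single production, so nothing to check there.

Conflict found: Predict set conflict for T': { 'f' }
The grammar is NOT LL(1).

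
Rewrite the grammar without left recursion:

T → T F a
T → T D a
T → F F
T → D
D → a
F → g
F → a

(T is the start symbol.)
T → F F T'
T → D T'
T' → F a T'
T' → D a T'
T' → ε
D → a
F → g
F → a

T is directly left-recursive. The standard transformation for
  A → A α₁ | ... | A α_m | β₁ | ... | β_n
is
  A  → β₁ A' | ... | β_n A'
  A' → α₁ A' | ... | α_m A' | ε

T → F F becomes T → F F T'
T → D becomes T → D T'
T → T F a becomes T' → F a T'
T → T D a becomes T' → D a T'
Add T' → ε

Productions for other non-terminals are unchanged:
  D → a
  F → g
  F → a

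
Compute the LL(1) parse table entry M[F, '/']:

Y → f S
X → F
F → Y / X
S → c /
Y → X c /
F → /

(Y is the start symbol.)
F → Y / X, F → /

To find M[F, '/'], we find productions for F where '/' is in the predict set (PREDICT(N → α) = (FIRST(α) \ {ε}) ∪ (FOLLOW(N) if α ⇒* ε)).

Relevant sets:
  FIRST(Y) = { '/', 'f' }

F → Y / X: PREDICT = { '/', 'f' }
  '/' is in predict set, so this production goes in M[F, '/']
F → /: PREDICT = { '/' }
  '/' is in predict set, so this production goes in M[F, '/']

M[F, '/'] = F → Y / X, F → /  (a multiply-defined cell — the grammar is not LL(1))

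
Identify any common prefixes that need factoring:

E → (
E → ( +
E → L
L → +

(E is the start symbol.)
Left-factoring is needed when two productions for the same non-terminal
share a common prefix on the right-hand side.

Productions for E:
  E → (
  E → ( +
  E → L

Found common prefix '(' in productions for E

Answer: Yes, E has productions with common prefix '('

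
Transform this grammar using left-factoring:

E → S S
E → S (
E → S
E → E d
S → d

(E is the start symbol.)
E → S E'
E' → S
E' → (
E' → ε
E → E d
S → d

Left-factoring transforms A → αβ₁ | αβ₂ into A → αA' and A' → β₁ | β₂
(α is the longest common prefix among the alternatives). Repeat until
no nonterminal has two alternatives with a common prefix.

Round 1: E has alternatives sharing prefix 'S'. Introduce E': E → S E'
  Add: E' → S
  Add: E' → (
  Add: E' → ε

No remaining common prefixes — done.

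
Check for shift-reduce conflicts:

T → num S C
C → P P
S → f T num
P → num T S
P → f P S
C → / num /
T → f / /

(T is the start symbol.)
A shift-reduce conflict occurs when an LR(0) state has both:
  - a complete (reduce) item [A → α .] (dot at the end), and
  - a shift item [B → β . c γ] (dot before a terminal).

Augment with T' → T and build the canonical LR(0) collection (I0 = CLOSURE({[T' → . T]}), then GOTO on every symbol after a dot until no new states appear). It has 22 states:
  I0: { [T → . f / /], [T → . num S C], [T' → . T] }  — shift
  I1: { [T' → T .] }  — accept
  I2: { [T → f . / /] }  — shift
  I3: { [S → . f T num], [T → num . S C] }  — shift
  I4: { [C → . / num /], [C → . P P], [P → . f P S], [P → . num T S], [T → num S . C] }  — shift
  I5: { [S → f . T num], [T → . f / /], [T → . num S C] }  — shift
  I6: { [S → f T . num] }  — shift
  I7: { [S → f T num .] }  — reduce
  I8: { [C → / . num /] }  — shift
  I9: { [T → num S C .] }  — reduce
  I10: { [C → P . P], [P → . f P S], [P → . num T S] }  — shift
  I11: { [P → . f P S], [P → . num T S], [P → f . P S] }  — shift
  I12: { [P → num . T S], [T → . f / /], [T → . num S C] }  — shift
  I13: { [P → num T . S], [S → . f T num] }  — shift
  I14: { [P → num T S .] }  — reduce
  I15: { [P → f P . S], [S → . f T num] }  — shift
  I16: { [P → f P S .] }  — reduce
  I17: { [C → P P .] }  — reduce
  I18: { [C → / num . /] }  — shift
  I19: { [C → / num / .] }  — reduce
  I20: { [T → f / . /] }  — shift
  I21: { [T → f / / .] }  — reduce

No state contains both a complete item and a shift item.

Answer: No shift-reduce conflicts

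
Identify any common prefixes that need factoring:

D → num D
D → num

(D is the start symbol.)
Left-factoring is needed when two productions for the same non-terminal
share a common prefix on the right-hand side.

Productions for D:
  D → num D
  D → num

Found common prefix 'num' in productions for D

Answer: Yes, D has productions with common prefix 'num'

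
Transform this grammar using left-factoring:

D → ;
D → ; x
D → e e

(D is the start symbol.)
D → ; D'
D' → ε
D' → x
D → e e

Left-factoring transforms A → αβ₁ | αβ₂ into A → αA' and A' → β₁ | β₂
(α is the longest common prefix among the alternatives). Repeat until
no nonterminal has two alternatives with a common prefix.

Round 1: D has alternatives sharing prefix ';'. Introduce D': D → ; D'
  Add: D' → ε
  Add: D' → x

No remaining common prefixes — done.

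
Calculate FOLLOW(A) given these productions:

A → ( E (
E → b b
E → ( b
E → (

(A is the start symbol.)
To compute FOLLOW(A), find every occurrence of A on a right-hand side N → α A β: add FIRST(β) \ {ε}, and if β is empty or nullable also add FOLLOW(N). Iterate to a fixed point.

A is the start symbol, so $ ∈ FOLLOW(A).
A does not occur on any right-hand side.

Taking the union: FOLLOW(A) = { $ }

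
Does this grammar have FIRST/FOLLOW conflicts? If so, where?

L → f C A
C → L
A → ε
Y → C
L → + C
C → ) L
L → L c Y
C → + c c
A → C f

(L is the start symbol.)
Yes. A → C f with FOLLOW(A) on { ')', '+', 'f' }

Nullable non-terminals: A.
FIRST sets used below: FIRST(C) = { ')', '+', 'f' }

A: nullable alternative(s) A → ε; FOLLOW(A) = { $, ')', '+', 'c', 'f' }
  A → ε: FIRST \ {ε} = { } — this is the only nullable alternative, skip
  A → C f: FIRST \ {ε} = { ')', '+', 'f' } — overlaps FOLLOW(A) on { ')', '+', 'f' }: CONFLICT

C, L, Y have no nullable alternative, so no FIRST/FOLLOW check is needed there.

So the grammar has 1 FIRST/FOLLOW conflict (marked CONFLICT above).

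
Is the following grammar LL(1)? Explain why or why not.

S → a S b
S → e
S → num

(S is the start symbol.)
Yes, the grammar is LL(1).

For S:
  PREDICT(S → a S b) = { 'a' }
  PREDICT(S → e) = { 'e' }
  PREDICT(S → num) = { 'num' }

All predict sets are disjoint. The grammar IS LL(1).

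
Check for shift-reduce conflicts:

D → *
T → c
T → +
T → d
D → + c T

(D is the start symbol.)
No shift-reduce conflicts

Augment with D' → D and build the canonical LR(0) collection (I0 = CLOSURE({[D' → . D]}), then GOTO on every symbol after a dot until no new states appear). It has 9 states:
  I0: { [D → . *], [D → . + c T], [D' → . D] }  — shift
  I1: { [D → * .] }  — reduce
  I2: { [D → + . c T] }  — shift
  I3: { [D' → D .] }  — accept
  I4: { [D → + c . T], [T → . +], [T → . c], [T → . d] }  — shift
  I5: { [T → + .] }  — reduce
  I6: { [D → + c T .] }  — reduce
  I7: { [T → c .] }  — reduce
  I8: { [T → d .] }  — reduce

No state contains both a complete item and a shift item.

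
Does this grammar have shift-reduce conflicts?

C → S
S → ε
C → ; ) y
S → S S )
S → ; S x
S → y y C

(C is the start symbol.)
A shift-reduce conflict occurs when an LR(0) state has both:
  - a complete (reduce) item [A → α .] (dot at the end), and
  - a shift item [B → β . c γ] (dot before a terminal).

Augment with C' → C and build the canonical LR(0) collection (I0 = CLOSURE({[C' → . C]}), then GOTO on every symbol after a dot until no new states appear). It has 14 states:
  I0: { [C → . ; ) y], [C → . S], [C' → . C], [S → . ; S x], [S → . S S )], [S → . y y C], [S → .] }  — shift, reduce
  I1: { [C → ; . ) y], [S → . ; S x], [S → . S S )], [S → . y y C], [S → .], [S → ; . S x] }  — shift, reduce
  I2: { [C' → C .] }  — accept
  I3: { [C → S .], [S → . ; S x], [S → . S S )], [S → . y y C], [S → .], [S → S . S )] }  — shift, 2 reduces
  I4: { [S → y . y C] }  — shift
  I5: { [C → . ; ) y], [C → . S], [S → . ; S x], [S → . S S )], [S → . y y C], [S → .], [S → y y . C] }  — shift, reduce
  I6: { [S → y y C .] }  — reduce
  I7: { [S → . ; S x], [S → . S S )], [S → . y y C], [S → .], [S → ; . S x] }  — shift, reduce
  I8: { [S → . ; S x], [S → . S S )], [S → . y y C], [S → .], [S → S . S )], [S → S S . )] }  — shift, reduce
  I9: { [S → S S ) .] }  — reduce
  I10: { [S → . ; S x], [S → . S S )], [S → . y y C], [S → .], [S → ; S . x], [S → S . S )] }  — shift, reduce
  I11: { [S → ; S x .] }  — reduce
  I12: { [C → ; ) . y] }  — shift
  I13: { [C → ; ) y .] }  — reduce

I0 contains reduce item [S → .] and shift items [C → . ; ) y], [S → . ; S x], [S → . y y C] — shift-reduce conflict.
I1 contains reduce item [S → .] and shift items [C → ; . ) y], [S → . ; S x], [S → . y y C] — shift-reduce conflict.
I3 contains reduce items [C → S .], [S → .] and shift items [S → . ; S x], [S → . y y C] — shift-reduce conflict.
I5 contains reduce item [S → .] and shift items [C → . ; ) y], [S → . ; S x], [S → . y y C] — shift-reduce conflict.
I7 contains reduce item [S → .] and shift items [S → . ; S x], [S → . y y C] — shift-reduce conflict.
I8 contains reduce item [S → .] and shift items [S → . ; S x], [S → S S . )], [S → . y y C] — shift-reduce conflict.
I10 contains reduce item [S → .] and shift items [S → . ; S x], [S → ; S . x], [S → . y y C] — shift-reduce conflict.

Answer: Yes — I0: [S → .] vs [C → . ; ) y]; I1: [S → .] vs [C → ; . ) y]; I3: [C → S .] vs [S → . ; S x]; I5: [S → .] vs [C → . ; ) y]; I7: [S → .] vs [S → . ; S x]; I8: [S → .] vs [S → . ; S x]; I10: [S → .] vs [S → . ; S x]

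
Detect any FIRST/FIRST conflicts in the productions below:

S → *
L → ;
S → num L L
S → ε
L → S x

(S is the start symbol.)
FIRST sets of the non-terminals at (or reachable through a nullable prefix from) the front of some alternative:
  FIRST(S) = { '*', 'num', ε }

Productions for S:
  S → *: FIRST = { '*' }
  S → num L L: FIRST = { 'num' }
  S → ε: FIRST = { ε }
Productions for L:
  L → ;: FIRST = { ';' }
  L → S x: FIRST = { '*', 'num', 'x' }

All alternatives of each non-terminal have pairwise disjoint FIRST sets.

Answer: No FIRST/FIRST conflicts.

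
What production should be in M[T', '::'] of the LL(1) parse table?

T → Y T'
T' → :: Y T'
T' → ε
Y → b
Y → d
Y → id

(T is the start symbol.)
T' → :: Y T'

To find M[T', '::'], we find productions for T' where '::' is in the predict set (PREDICT(N → α) = (FIRST(α) \ {ε}) ∪ (FOLLOW(N) if α ⇒* ε)).

Relevant sets:
  FOLLOW(T') = { $ }

T' → :: Y T': PREDICT = { '::' }
  '::' is in predict set, so this production goes in M[T', '::']
T' → ε: PREDICT = { $ }

M[T', '::'] = T' → :: Y T'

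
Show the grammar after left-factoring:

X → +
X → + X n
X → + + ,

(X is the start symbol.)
Left-factoring transforms A → αβ₁ | αβ₂ into A → αA' and A' → β₁ | β₂
(α is the longest common prefix among the alternatives). Repeat until
no nonterminal has two alternatives with a common prefix.

Round 1: X has alternatives sharing prefix '+'. Introduce X': X → + X'
  Add: X' → ε
  Add: X' → X n
  Add: X' → + ,

No remaining common prefixes — done.

Resulting grammar:
X → + X'
X' → ε
X' → X n
X' → + ,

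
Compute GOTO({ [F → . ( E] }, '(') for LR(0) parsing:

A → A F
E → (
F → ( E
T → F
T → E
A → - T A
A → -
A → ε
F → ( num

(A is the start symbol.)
GOTO(I, '(') = CLOSURE({ [A → αX.β] : [A → α.Xβ] ∈ I, X = '(' })

Items with dot before '(', with the dot advanced:
  [F → . ( E] → [F → ( . E]
Closure of the advanced items:
  [F → ( . E] has the dot before E: add [E → . (]

GOTO = { [E → . (], [F → ( . E] }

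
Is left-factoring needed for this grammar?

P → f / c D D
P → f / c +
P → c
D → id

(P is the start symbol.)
Yes, P has productions with common prefix 'f / c'

Left-factoring is needed when two productions for the same non-terminal
share a common prefix on the right-hand side.

Productions for P:
  P → f / c D D
  P → f / c +
  P → c

Found common prefix 'f / c' in productions for P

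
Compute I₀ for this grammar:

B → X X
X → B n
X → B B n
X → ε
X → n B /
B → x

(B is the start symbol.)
First, augment the grammar with B' → B
I₀ = CLOSURE({ [B' → . B] }):
  [B' → . B] has the dot before B: add [B → . X X], [B → . x]
  [B → . X X] has the dot before X: add [X → . B n], [X → . B B n], [X → .], [X → . n B /]
No further items can be added.

I₀ = { [B → . X X], [B → . x], [B' → . B], [X → . B B n], [X → . B n], [X → . n B /], [X → .] }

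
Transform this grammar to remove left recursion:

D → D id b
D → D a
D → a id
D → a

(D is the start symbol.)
D is directly left-recursive. The standard transformation for
  A → A α₁ | ... | A α_m | β₁ | ... | β_n
is
  A  → β₁ A' | ... | β_n A'
  A' → α₁ A' | ... | α_m A' | ε

D → a id becomes D → a id D'
D → a becomes D → a D'
D → D id b becomes D' → id b D'
D → D a becomes D' → a D'
Add D' → ε

Resulting grammar:
D → a id D'
D → a D'
D' → id b D'
D' → a D'
D' → ε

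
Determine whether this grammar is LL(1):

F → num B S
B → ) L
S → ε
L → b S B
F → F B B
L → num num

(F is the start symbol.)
A grammar is LL(1) if for each non-terminal N with multiple productions, the predict sets of those productions are pairwise disjoint, where PREDICT(N → α) = (FIRST(α) \ {ε}) ∪ (FOLLOW(N) if α ⇒* ε).

Relevant sets:
  FIRST(F) = { 'num' }

For F:
  PREDICT(F → num B S) = { 'num' }
  PREDICT(F → F B B) = { 'num' }
For L:
  PREDICT(L → b S B) = { 'b' }
  PREDICT(L → num num) = { 'num' }
B, S have a single production, so nothing to check there.

Conflict found: Predict set conflict for F: { 'num' }
The grammar is NOT LL(1).

Answer: No. Predict set conflict for F: { 'num' }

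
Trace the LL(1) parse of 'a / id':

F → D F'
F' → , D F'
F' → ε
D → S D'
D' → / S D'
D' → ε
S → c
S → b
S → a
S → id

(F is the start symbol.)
LL(1) parsing maintains a stack (initially the start symbol over $) and the input. At each step: if the stack top is a terminal, match it against the current input token; if it is a non-terminal N, replace it with the RHS of M[N, lookahead] (the unique production whose predict set contains the lookahead).

Stack is shown with the top on the left.

Stack        Input     Action
-----------------------------
F $          a / id $  output F → D F'
D F' $       a / id $  output D → S D'
S D' F' $    a / id $  output S → a
a D' F' $    a / id $  match 'a'
D' F' $      / id $    output D' → / S D'
/ S D' F' $  / id $    match '/'
S D' F' $    id $      output S → id
id D' F' $   id $      match 'id'
D' F' $      $         output D' → ε
F' $         $         output F' → ε
$            $         accept

The string is accepted.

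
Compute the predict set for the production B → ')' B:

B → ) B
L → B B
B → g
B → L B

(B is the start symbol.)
PREDICT(B → ')' B) = (FIRST(RHS) \ {ε}) ∪ (FOLLOW(B) if ε ∈ FIRST(RHS), i.e. RHS ⇒* ε)
FIRST(')' B) = { ')' }
ε ∉ FIRST(')' B), so FOLLOW(B) is not added.
PREDICT(B → ')' B) = { ')' }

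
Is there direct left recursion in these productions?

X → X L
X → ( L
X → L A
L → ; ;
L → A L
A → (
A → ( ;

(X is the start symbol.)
X → X L: LEFT RECURSIVE (starts with X)
X → ( L: starts with '('
X → L A: starts with L
L → ; ;: starts with ';'
L → A L: starts with A
A → (: starts with '('
A → ( ;: starts with '('

The grammar has direct left recursion on: X.

Answer: Yes, X is left-recursive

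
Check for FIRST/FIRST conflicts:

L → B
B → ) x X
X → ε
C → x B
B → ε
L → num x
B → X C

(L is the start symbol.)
FIRST sets of the non-terminals at (or reachable through a nullable prefix from) the front of some alternative:
  FIRST(B) = { ')', 'x', ε }
  FIRST(X) = { ε }
  FIRST(C) = { 'x' }

Productions for L:
  L → B: FIRST = { ')', 'x', ε }
  L → num x: FIRST = { 'num' }
Productions for B:
  B → ) x X: FIRST = { ')' }
  B → ε: FIRST = { ε }
  B → X C: FIRST = { 'x' }
X, C have only one production, so no FIRST/FIRST conflict is possible there.

All alternatives of each non-terminal have pairwise disjoint FIRST sets.

Answer: No FIRST/FIRST conflicts.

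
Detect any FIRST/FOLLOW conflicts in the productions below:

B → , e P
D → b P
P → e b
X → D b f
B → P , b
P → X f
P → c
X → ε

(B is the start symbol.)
A FIRST/FOLLOW conflict occurs when a non-terminal N has a nullable alternative N → β (β ⇒* ε) and another alternative N → α with FIRST(α) ∩ FOLLOW(N) ≠ ∅: on such a lookahead the parser cannot decide between expanding α and letting N vanish via β.

Nullable non-terminals: X.
FIRST sets used below: FIRST(D) = { 'b' }

X: nullable alternative(s) X → ε; FOLLOW(X) = { 'f' }
  X → D b f: FIRST \ {ε} = { 'b' } — disjoint from FOLLOW(X)
  X → ε: FIRST \ {ε} = { } — this is the only nullable alternative, skip

B, D, P have no nullable alternative, so no FIRST/FOLLOW check is needed there.

No FIRST/FOLLOW conflicts found.

Answer: No FIRST/FOLLOW conflicts.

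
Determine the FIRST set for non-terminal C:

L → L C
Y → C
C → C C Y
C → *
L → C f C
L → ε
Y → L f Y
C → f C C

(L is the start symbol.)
{ '*', 'f' }

From C → C C Y:
  - C is the symbol being defined: contributes nothing new
    C is not nullable, so stop
From C → *:
  - '*' is a terminal: add '*' and stop
From C → f C C:
  - f is a terminal: add 'f' and stop

Collecting: FIRST(C) = { '*', 'f' }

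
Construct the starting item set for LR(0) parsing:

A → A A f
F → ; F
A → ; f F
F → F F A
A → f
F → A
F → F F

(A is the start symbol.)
First, augment the grammar with A' → A
I₀ = CLOSURE({ [A' → . A] }):
  [A' → . A] has the dot before A: add [A → . A A f], [A → . ; f F], [A → . f]
No further items can be added.

I₀ = { [A → . ; f F], [A → . A A f], [A → . f], [A' → . A] }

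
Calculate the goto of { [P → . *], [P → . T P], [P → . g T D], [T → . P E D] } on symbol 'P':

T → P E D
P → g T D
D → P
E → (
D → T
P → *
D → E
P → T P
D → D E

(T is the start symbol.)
GOTO(I, 'P') = CLOSURE({ [A → αX.β] : [A → α.Xβ] ∈ I, X = 'P' })

Items with dot before 'P', with the dot advanced:
  [T → . P E D] → [T → P . E D]
Closure of the advanced items:
  [T → P . E D] has the dot before E: add [E → . (]

GOTO = { [E → . (], [T → P . E D] }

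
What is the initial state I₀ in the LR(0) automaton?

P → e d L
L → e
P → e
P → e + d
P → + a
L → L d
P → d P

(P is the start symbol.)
{ [P → . + a], [P → . d P], [P → . e + d], [P → . e d L], [P → . e], [P' → . P] }

First, augment the grammar with P' → P
I₀ = CLOSURE({ [P' → . P] }):
  [P' → . P] has the dot before P: add [P → . e d L], [P → . e], [P → . e + d], [P → . + a], [P → . d P]
No further items can be added.

I₀ = { [P → . + a], [P → . d P], [P → . e + d], [P → . e d L], [P → . e], [P' → . P] }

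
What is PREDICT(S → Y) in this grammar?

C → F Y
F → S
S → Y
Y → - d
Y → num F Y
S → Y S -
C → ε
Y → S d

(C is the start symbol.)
{ '-', 'num' }

PREDICT(S → Y) = (FIRST(RHS) \ {ε}) ∪ (FOLLOW(S) if ε ∈ FIRST(RHS), i.e. RHS ⇒* ε)
FIRST(Y) = { '-', 'num' }
FIRST(Y) = { '-', 'num' }
ε ∉ FIRST(Y), so FOLLOW(S) is not added.
PREDICT(S → Y) = { '-', 'num' }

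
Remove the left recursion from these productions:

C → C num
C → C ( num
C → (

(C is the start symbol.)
C → ( C'
C' → num C'
C' → ( num C'
C' → ε

C is directly left-recursive. The standard transformation for
  A → A α₁ | ... | A α_m | β₁ | ... | β_n
is
  A  → β₁ A' | ... | β_n A'
  A' → α₁ A' | ... | α_m A' | ε

C → ( becomes C → ( C'
C → C num becomes C' → num C'
C → C ( num becomes C' → ( num C'
Add C' → ε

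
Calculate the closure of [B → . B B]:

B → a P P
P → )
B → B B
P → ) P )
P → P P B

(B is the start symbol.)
{ [B → . B B], [B → . a P P] }

To compute CLOSURE, for each item [A → α.Bβ] where B is a non-terminal, add [B → .γ] for all productions B → γ; repeat for the newly added items until nothing changes.

Start with: [B → . B B]
  [B → . B B] has the dot before B: add [B → . a P P]
No further items can be added.

CLOSURE = { [B → . B B], [B → . a P P] }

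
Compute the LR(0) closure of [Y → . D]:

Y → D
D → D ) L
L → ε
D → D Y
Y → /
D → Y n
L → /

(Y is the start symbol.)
{ [D → . D ) L], [D → . D Y], [D → . Y n], [Y → . /], [Y → . D] }

Start with: [Y → . D]
  [Y → . D] has the dot before D: add [D → . D ) L], [D → . D Y], [D → . Y n]
  [D → . Y n] has the dot before Y: add [Y → . /]
No further items can be added.

CLOSURE = { [D → . D ) L], [D → . D Y], [D → . Y n], [Y → . /], [Y → . D] }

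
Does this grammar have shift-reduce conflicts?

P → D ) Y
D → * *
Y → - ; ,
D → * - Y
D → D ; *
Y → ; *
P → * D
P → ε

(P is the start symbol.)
Yes — I0: [P → .] vs [D → . * *]; I13: [D → * * .] vs [D → * . *]; I15: [P → * D .] vs [D → D . ; *]

Augment with P' → P and build the canonical LR(0) collection (I0 = CLOSURE({[P' → . P]}), then GOTO on every symbol after a dot until no new states appear). It has 18 states:
  I0: { [D → . * *], [D → . * - Y], [D → . D ; *], [P → . * D], [P → . D ) Y], [P → .], [P' → . P] }  — shift, reduce
  I1: { [D → * . *], [D → * . - Y], [D → . * *], [D → . * - Y], [D → . D ; *], [P → * . D] }  — shift
  I2: { [D → D . ; *], [P → D . ) Y] }  — shift
  I3: { [P' → P .] }  — accept
  I4: { [P → D ) . Y], [Y → . - ; ,], [Y → . ; *] }  — shift
  I5: { [D → D ; . *] }  — shift
  I6: { [D → D ; * .] }  — reduce
  I7: { [Y → - . ; ,] }  — shift
  I8: { [Y → ; . *] }  — shift
  I9: { [P → D ) Y .] }  — reduce
  I10: { [Y → ; * .] }  — reduce
  I11: { [Y → - ; . ,] }  — shift
  I12: { [Y → - ; , .] }  — reduce
  I13: { [D → * * .], [D → * . *], [D → * . - Y] }  — shift, reduce
  I14: { [D → * - . Y], [Y → . - ; ,], [Y → . ; *] }  — shift
  I15: { [D → D . ; *], [P → * D .] }  — shift, reduce
  I16: { [D → * - Y .] }  — reduce
  I17: { [D → * * .] }  — reduce

I0 contains reduce item [P → .] and shift items [D → . * *], [D → . * - Y], [P → . * D] — shift-reduce conflict.
I13 contains reduce item [D → * * .] and shift items [D → * . *], [D → * . - Y] — shift-reduce conflict.
I15 contains reduce item [P → * D .] and shift item [D → D . ; *] — shift-reduce conflict.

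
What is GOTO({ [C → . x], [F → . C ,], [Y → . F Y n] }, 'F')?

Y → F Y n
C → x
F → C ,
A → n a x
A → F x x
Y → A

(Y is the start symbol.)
{ [A → . F x x], [A → . n a x], [C → . x], [F → . C ,], [Y → . A], [Y → . F Y n], [Y → F . Y n] }

GOTO(I, 'F') = CLOSURE({ [A → αX.β] : [A → α.Xβ] ∈ I, X = 'F' })

Items with dot before 'F', with the dot advanced:
  [Y → . F Y n] → [Y → F . Y n]
Closure of the advanced items:
  [Y → F . Y n] has the dot before Y: add [Y → . F Y n], [Y → . A]
  [Y → . F Y n] has the dot before F: add [F → . C ,]
  [Y → . A] has the dot before A: add [A → . n a x], [A → . F x x]
  [F → . C ,] has the dot before C: add [C → . x]

GOTO = { [A → . F x x], [A → . n a x], [C → . x], [F → . C ,], [Y → . A], [Y → . F Y n], [Y → F . Y n] }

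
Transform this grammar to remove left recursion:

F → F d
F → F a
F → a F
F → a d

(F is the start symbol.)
F → a F F'
F → a d F'
F' → d F'
F' → a F'
F' → ε

F is directly left-recursive. The standard transformation for
  A → A α₁ | ... | A α_m | β₁ | ... | β_n
is
  A  → β₁ A' | ... | β_n A'
  A' → α₁ A' | ... | α_m A' | ε

F → a F becomes F → a F F'
F → a d becomes F → a d F'
F → F d becomes F' → d F'
F → F a becomes F' → a F'
Add F' → ε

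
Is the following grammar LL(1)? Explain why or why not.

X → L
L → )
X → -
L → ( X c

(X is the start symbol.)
Yes, the grammar is LL(1).

A grammar is LL(1) if for each non-terminal N with multiple productions, the predict sets of those productions are pairwise disjoint, where PREDICT(N → α) = (FIRST(α) \ {ε}) ∪ (FOLLOW(N) if α ⇒* ε).

Relevant sets:
  FIRST(L) = { '(', ')' }

For X:
  PREDICT(X → L) = { '(', ')' }
  PREDICT(X → '-') = { '-' }
For L:
  PREDICT(L → ')') = { ')' }
  PREDICT(L → '(' X c) = { '(' }

All predict sets are disjoint. The grammar IS LL(1).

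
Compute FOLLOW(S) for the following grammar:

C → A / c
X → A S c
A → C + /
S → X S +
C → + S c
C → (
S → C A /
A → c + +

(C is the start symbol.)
In X → A S c: S is followed by c, add FIRST(c) \ {ε} = { 'c' }
In S → X S +: S is followed by '+', add FIRST('+') \ {ε} = { '+' }
In C → + S c: S is followed by c, add FIRST(c) \ {ε} = { 'c' }

Taking the union: FOLLOW(S) = { '+', 'c' }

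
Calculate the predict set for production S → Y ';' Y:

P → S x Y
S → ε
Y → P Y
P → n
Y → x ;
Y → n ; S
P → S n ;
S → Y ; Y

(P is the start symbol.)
{ 'n', 'x' }

PREDICT(S → Y ';' Y) = (FIRST(RHS) \ {ε}) ∪ (FOLLOW(S) if ε ∈ FIRST(RHS), i.e. RHS ⇒* ε)
FIRST(Y) = { 'n', 'x' }
FIRST(Y ';' Y) = { 'n', 'x' }
ε ∉ FIRST(Y ';' Y), so FOLLOW(S) is not added.
PREDICT(S → Y ';' Y) = { 'n', 'x' }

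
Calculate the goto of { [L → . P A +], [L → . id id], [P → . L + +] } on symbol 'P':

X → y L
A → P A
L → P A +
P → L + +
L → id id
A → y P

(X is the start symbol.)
GOTO(I, 'P') = CLOSURE({ [A → αX.β] : [A → α.Xβ] ∈ I, X = 'P' })

Items with dot before 'P', with the dot advanced:
  [L → . P A +] → [L → P . A +]
Closure of the advanced items:
  [L → P . A +] has the dot before A: add [A → . P A], [A → . y P]
  [A → . P A] has the dot before P: add [P → . L + +]
  [P → . L + +] has the dot before L: add [L → . P A +], [L → . id id]

GOTO = { [A → . P A], [A → . y P], [L → . P A +], [L → . id id], [L → P . A +], [P → . L + +] }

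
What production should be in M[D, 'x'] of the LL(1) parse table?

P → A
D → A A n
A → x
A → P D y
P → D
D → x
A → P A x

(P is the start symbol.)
To find M[D, 'x'], we find productions for D where 'x' is in the predict set (PREDICT(N → α) = (FIRST(α) \ {ε}) ∪ (FOLLOW(N) if α ⇒* ε)).

Relevant sets:
  FIRST(A) = { 'x' }

D → A A n: PREDICT = { 'x' }
  'x' is in predict set, so this production goes in M[D, 'x']
D → x: PREDICT = { 'x' }
  'x' is in predict set, so this production goes in M[D, 'x']

M[D, 'x'] = D → A A n, D → x  (a multiply-defined cell — the grammar is not LL(1))

Answer: D → A A n, D → x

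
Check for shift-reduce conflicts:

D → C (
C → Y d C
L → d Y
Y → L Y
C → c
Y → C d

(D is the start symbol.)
Yes — I8: [L → d Y .] vs [C → Y . d C]; I10: [C → Y d C .] vs [Y → C . d]; I12: [Y → L Y .] vs [C → Y . d C]

A shift-reduce conflict occurs when an LR(0) state has both:
  - a complete (reduce) item [A → α .] (dot at the end), and
  - a shift item [B → β . c γ] (dot before a terminal).

Augment with D' → D and build the canonical LR(0) collection (I0 = CLOSURE({[D' → . D]}), then GOTO on every symbol after a dot until no new states appear). It has 14 states:
  I0: { [C → . Y d C], [C → . c], [D → . C (], [D' → . D], [L → . d Y], [Y → . C d], [Y → . L Y] }  — shift
  I1: { [D → C . (], [Y → C . d] }  — shift
  I2: { [D' → D .] }  — accept
  I3: { [C → . Y d C], [C → . c], [L → . d Y], [Y → . C d], [Y → . L Y], [Y → L . Y] }  — shift
  I4: { [C → Y . d C] }  — shift
  I5: { [C → c .] }  — reduce
  I6: { [C → . Y d C], [C → . c], [L → . d Y], [L → d . Y], [Y → . C d], [Y → . L Y] }  — shift
  I7: { [Y → C . d] }  — shift
  I8: { [C → Y . d C], [L → d Y .] }  — shift, reduce
  I9: { [C → . Y d C], [C → . c], [C → Y d . C], [L → . d Y], [Y → . C d], [Y → . L Y] }  — shift
  I10: { [C → Y d C .], [Y → C . d] }  — shift, reduce
  I11: { [Y → C d .] }  — reduce
  I12: { [C → Y . d C], [Y → L Y .] }  — shift, reduce
  I13: { [D → C ( .] }  — reduce

I8 contains reduce item [L → d Y .] and shift item [C → Y . d C] — shift-reduce conflict.
I10 contains reduce item [C → Y d C .] and shift item [Y → C . d] — shift-reduce conflict.
I12 contains reduce item [Y → L Y .] and shift item [C → Y . d C] — shift-reduce conflict.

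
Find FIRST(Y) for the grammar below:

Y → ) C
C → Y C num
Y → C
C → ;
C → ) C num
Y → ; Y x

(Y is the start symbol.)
To compute FIRST(Y), examine every production with Y on the left-hand side, reading each right-hand side left to right until a non-nullable symbol is reached.

FIRST sets of the other non-terminals involved (by the same procedure, iterated to a fixed point):
  FIRST(C) = { ')', ';' }

From Y → ) C:
  - ')' is a terminal: add ')' and stop
From Y → C:
  - C is a non-terminal: add FIRST(C) \ {ε} = { ')', ';' }
    C is not nullable, so stop
From Y → ; Y x:
  - ';' is a terminal: add ';' and stop

Collecting: FIRST(Y) = { ')', ';' }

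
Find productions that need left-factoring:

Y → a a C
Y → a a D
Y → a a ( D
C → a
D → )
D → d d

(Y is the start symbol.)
Left-factoring is needed when two productions for the same non-terminal
share a common prefix on the right-hand side.

Productions for Y:
  Y → a a C
  Y → a a D
  Y → a a ( D
Productions for D:
  D → )
  D → d d

Found common prefix 'a a' in productions for Y

Answer: Yes, Y has productions with common prefix 'a a'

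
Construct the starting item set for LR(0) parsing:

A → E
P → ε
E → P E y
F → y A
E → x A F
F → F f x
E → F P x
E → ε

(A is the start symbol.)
{ [A → . E], [A' → . A], [E → . F P x], [E → . P E y], [E → . x A F], [E → .], [F → . F f x], [F → . y A], [P → .] }

First, augment the grammar with A' → A
I₀ = CLOSURE({ [A' → . A] }):
  [A' → . A] has the dot before A: add [A → . E]
  [A → . E] has the dot before E: add [E → . P E y], [E → . x A F], [E → . F P x], [E → .]
  [E → . P E y] has the dot before P: add [P → .]
  [E → . F P x] has the dot before F: add [F → . y A], [F → . F f x]
No further items can be added.

I₀ = { [A → . E], [A' → . A], [E → . F P x], [E → . P E y], [E → . x A F], [E → .], [F → . F f x], [F → . y A], [P → .] }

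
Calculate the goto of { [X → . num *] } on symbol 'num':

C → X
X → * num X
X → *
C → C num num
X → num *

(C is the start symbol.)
{ [X → num . *] }

GOTO(I, 'num') = CLOSURE({ [A → αX.β] : [A → α.Xβ] ∈ I, X = 'num' })

Items with dot before 'num', with the dot advanced:
  [X → . num *] → [X → num . *]
Closure adds nothing (no advanced item has the dot before a non-terminal).

GOTO = { [X → num . *] }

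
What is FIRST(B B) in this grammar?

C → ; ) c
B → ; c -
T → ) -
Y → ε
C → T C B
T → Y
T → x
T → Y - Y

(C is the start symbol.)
{ ';' }

FIRST sets of the non-terminals involved (from the grammar, by fixed-point iteration):
  FIRST(B) = { ';' }

To compute FIRST(B B), process the symbols left to right:
Symbol B is a non-terminal. Add FIRST(B) \ {ε} = { ';' }
B is not nullable (ε ∉ FIRST(B)), so stop here.
FIRST(B B) = { ';' }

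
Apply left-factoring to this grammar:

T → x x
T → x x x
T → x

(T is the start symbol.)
Left-factoring transforms A → αβ₁ | αβ₂ into A → αA' and A' → β₁ | β₂
(α is the longest common prefix among the alternatives). Repeat until
no nonterminal has two alternatives with a common prefix.

Round 1: T has alternatives sharing prefix 'x'. Introduce T': T → x T'
  Add: T' → x
  Add: T' → x x
  Add: T' → ε

Round 2: T' has alternatives sharing prefix 'x'. Introduce T'': T' → x T''
  Add: T'' → ε
  Add: T'' → x

No remaining common prefixes — done.

Resulting grammar:
T → x T'
T' → x T''
T'' → ε
T'' → x
T' → ε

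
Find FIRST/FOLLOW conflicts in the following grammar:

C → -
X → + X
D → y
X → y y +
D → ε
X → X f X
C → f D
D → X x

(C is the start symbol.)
No FIRST/FOLLOW conflicts.

Nullable non-terminals: D.
FIRST sets used below: FIRST(X) = { '+', 'y' }

D: nullable alternative(s) D → ε; FOLLOW(D) = { $ }
  D → y: FIRST \ {ε} = { 'y' } — disjoint from FOLLOW(D)
  D → ε: FIRST \ {ε} = { } — this is the only nullable alternative, skip
  D → X x: FIRST \ {ε} = { '+', 'y' } — disjoint from FOLLOW(D)

C, X have no nullable alternative, so no FIRST/FOLLOW check is needed there.

No FIRST/FOLLOW conflicts found.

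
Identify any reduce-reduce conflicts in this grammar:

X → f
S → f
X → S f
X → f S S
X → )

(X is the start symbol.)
Augment with X' → X and build the canonical LR(0) collection (I0 = CLOSURE({[X' → . X]}), then GOTO on every symbol after a dot until no new states appear). It has 9 states:
  I0: { [S → . f], [X → . )], [X → . S f], [X → . f S S], [X → . f], [X' → . X] }  — shift
  I1: { [X → ) .] }  — reduce
  I2: { [X → S . f] }  — shift
  I3: { [X' → X .] }  — accept
  I4: { [S → . f], [S → f .], [X → f . S S], [X → f .] }  — shift, 2 reduces
  I5: { [S → . f], [X → f S . S] }  — shift
  I6: { [S → f .] }  — reduce
  I7: { [X → f S S .] }  — reduce
  I8: { [X → S f .] }  — reduce

I4 contains complete items [S → f .], [X → f .] — reduce-reduce conflict.

Answer: Yes — I4: [S → f .] vs [X → f .]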